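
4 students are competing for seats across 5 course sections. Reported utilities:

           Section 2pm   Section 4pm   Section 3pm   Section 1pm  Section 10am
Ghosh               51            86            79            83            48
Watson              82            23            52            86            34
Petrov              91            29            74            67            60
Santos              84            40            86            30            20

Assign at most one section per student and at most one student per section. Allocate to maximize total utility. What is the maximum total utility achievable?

Max total: 349 points

Optimal: Ghosh→Section 4pm (86 points), Watson→Section 1pm (86 points), Petrov→Section 2pm (91 points), Santos→Section 3pm (86 points) — total 86+86+91+86 = 349 points.
Next-best assignment: Ghosh→Section 4pm, Watson→Section 1pm, Petrov→Section 3pm, Santos→Section 2pm = 330 points.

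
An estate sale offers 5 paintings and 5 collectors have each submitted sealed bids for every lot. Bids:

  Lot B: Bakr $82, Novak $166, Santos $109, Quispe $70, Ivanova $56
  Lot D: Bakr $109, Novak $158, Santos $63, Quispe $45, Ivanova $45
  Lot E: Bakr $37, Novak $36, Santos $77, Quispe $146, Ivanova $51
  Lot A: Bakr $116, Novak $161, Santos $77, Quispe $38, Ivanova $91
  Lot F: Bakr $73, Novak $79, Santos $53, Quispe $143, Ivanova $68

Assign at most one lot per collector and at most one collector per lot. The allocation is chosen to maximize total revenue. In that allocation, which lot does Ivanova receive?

Ivanova receives Lot F.

Optimal: Bakr→Lot A ($116), Novak→Lot D ($158), Santos→Lot B ($109), Quispe→Lot E ($146), Ivanova→Lot F ($68) — total 116+158+109+146+68 = $597.
Row-greedy (each collector in turn takes its best remaining lot) gives $547, worse by 50.
Swapping Ivanova↔Bakr (Ivanova→Lot A $91, Bakr→Lot F $73) loses 20.
Checked against all permutations: $597 is optimal.
Ivanova's own top lot is Lot A ($91), but forcing Ivanova→Lot A and reassigning the rest optimally gives only $586 — worse by 11.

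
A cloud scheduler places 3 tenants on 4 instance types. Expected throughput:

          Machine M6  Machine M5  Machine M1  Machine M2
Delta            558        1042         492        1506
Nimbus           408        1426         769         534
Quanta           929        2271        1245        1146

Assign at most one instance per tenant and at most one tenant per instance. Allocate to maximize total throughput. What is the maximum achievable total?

Optimal: Delta→Machine M2 (1506 ops/s), Nimbus→Machine M1 (769 ops/s), Quanta→Machine M5 (2271 ops/s) — total 1506+769+2271 = 4546 ops/s.
Next-best assignment: Delta→Machine M2, Nimbus→Machine M6, Quanta→Machine M5 = 4185 ops/s.
Checked against all permutations: 4546 ops/s is optimal.

Maximum total: 4546 ops/s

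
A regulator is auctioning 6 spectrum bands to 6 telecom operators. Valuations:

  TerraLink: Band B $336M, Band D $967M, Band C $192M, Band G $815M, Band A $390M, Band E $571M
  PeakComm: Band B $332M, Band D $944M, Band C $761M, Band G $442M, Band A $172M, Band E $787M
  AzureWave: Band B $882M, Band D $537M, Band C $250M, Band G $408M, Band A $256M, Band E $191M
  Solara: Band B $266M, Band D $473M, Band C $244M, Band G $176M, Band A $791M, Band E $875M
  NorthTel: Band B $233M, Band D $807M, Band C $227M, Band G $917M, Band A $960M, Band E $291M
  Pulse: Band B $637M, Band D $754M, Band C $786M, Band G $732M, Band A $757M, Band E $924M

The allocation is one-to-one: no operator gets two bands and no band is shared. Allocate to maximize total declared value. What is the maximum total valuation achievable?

Treat this as an assignment problem: match each operator to one band.
Optimal: TerraLink→Band G ($815M), PeakComm→Band D ($944M), AzureWave→Band B ($882M), Solara→Band E ($875M), NorthTel→Band A ($960M), Pulse→Band C ($786M) — total 815+944+882+875+960+786 = $5262M.
Max-entry greedy (repeatedly take the single best remaining cell) gives $4670M, worse by 592.
Next-best assignment: TerraLink→Band D, PeakComm→Band C, AzureWave→Band B, Solara→Band A, NorthTel→Band G, Pulse→Band E = $5242M.
No other one-to-one assignment exceeds $5262M.

Max total: $5262M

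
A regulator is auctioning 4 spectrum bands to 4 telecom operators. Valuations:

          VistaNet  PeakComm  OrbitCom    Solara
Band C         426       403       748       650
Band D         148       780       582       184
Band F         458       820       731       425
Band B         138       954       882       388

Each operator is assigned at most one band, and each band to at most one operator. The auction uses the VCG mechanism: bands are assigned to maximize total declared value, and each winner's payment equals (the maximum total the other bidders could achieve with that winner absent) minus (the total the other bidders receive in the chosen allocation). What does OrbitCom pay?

OrbitCom pays $174M.

Efficient allocation: VistaNet→Band F ($458M), PeakComm→Band D ($780M), OrbitCom→Band B ($882M), Solara→Band C ($650M); total welfare W = $2770M.
OrbitCom receives Band B at value $882M, so the others get W − 882 = $1888M.
Without OrbitCom: best allocation of the remaining 3 bidders over all 4 bands is VistaNet→Band F ($458M), PeakComm→Band B ($954M), Solara→Band C ($650M), total $2062M.
VCG payment = (others' best without OrbitCom) − (others' welfare with OrbitCom) = 2062 − 1888 = $174M.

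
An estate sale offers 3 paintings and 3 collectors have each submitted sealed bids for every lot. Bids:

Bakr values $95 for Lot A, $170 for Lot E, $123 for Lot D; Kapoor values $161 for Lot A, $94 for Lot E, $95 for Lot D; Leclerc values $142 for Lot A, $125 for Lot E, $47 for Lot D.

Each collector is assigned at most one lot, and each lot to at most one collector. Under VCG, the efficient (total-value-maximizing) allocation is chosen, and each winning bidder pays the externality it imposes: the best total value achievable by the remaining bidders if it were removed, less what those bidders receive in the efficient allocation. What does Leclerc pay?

Efficient allocation: Bakr→Lot D ($123), Kapoor→Lot A ($161), Leclerc→Lot E ($125); total welfare W = $409.
Leclerc receives Lot E at value $125, so the others get W − 125 = $284.
Without Leclerc: best allocation of the remaining 2 bidders over all 3 lots is Bakr→Lot E ($170), Kapoor→Lot A ($161), total $331.
VCG payment = (others' best without Leclerc) − (others' welfare with Leclerc) = 331 − 284 = $47.

Leclerc pays $47.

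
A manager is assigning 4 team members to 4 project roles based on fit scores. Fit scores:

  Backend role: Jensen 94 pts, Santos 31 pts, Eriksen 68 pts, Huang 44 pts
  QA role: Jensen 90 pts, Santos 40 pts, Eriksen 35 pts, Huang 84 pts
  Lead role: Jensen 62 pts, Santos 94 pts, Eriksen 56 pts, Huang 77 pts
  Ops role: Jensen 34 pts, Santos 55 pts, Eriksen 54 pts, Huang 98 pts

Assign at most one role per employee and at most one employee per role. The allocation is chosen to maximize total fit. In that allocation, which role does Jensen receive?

Optimal: Jensen→QA role (90 pts), Santos→Lead role (94 pts), Eriksen→Backend role (68 pts), Huang→Ops role (98 pts) — total 90+94+68+98 = 350 pts.
Swapping Santos↔Huang (Santos→Ops role 55 pts, Huang→Lead role 77 pts) loses 60.
Every other assignment is strictly worse.
Jensen's own top role is Backend role (94 pts), but forcing Jensen→Backend role and reassigning the rest optimally gives only 326 pts — worse by 24.

Jensen receives QA role.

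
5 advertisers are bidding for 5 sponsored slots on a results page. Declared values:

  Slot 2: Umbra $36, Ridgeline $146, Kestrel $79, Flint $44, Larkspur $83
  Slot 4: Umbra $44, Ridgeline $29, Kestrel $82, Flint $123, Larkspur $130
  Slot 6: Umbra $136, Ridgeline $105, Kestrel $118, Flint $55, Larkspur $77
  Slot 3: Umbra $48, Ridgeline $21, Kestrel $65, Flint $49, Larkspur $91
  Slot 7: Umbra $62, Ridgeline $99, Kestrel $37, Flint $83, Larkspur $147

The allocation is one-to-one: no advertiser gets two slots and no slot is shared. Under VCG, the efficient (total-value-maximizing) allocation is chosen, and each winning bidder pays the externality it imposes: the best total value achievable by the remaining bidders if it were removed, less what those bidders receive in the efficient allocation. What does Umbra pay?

Umbra pays $53.

Efficient allocation: Umbra→Slot 6 ($136), Ridgeline→Slot 2 ($146), Kestrel→Slot 3 ($65), Flint→Slot 4 ($123), Larkspur→Slot 7 ($147); total welfare W = $617.
Umbra receives Slot 6 at value $136, so the others get W − 136 = $481.
Without Umbra: best allocation of the remaining 4 bidders over all 5 slots is Ridgeline→Slot 2 ($146), Kestrel→Slot 6 ($118), Flint→Slot 4 ($123), Larkspur→Slot 7 ($147), total $534.
VCG payment = (others' best without Umbra) − (others' welfare with Umbra) = 534 − 481 = $53.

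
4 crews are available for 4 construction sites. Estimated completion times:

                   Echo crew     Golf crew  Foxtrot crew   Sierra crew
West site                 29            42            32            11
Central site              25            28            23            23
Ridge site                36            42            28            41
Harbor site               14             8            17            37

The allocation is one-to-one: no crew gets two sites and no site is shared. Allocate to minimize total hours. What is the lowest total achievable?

Min total: 72 hours

Optimal: Echo crew→Central site (25 hours), Golf crew→Harbor site (8 hours), Foxtrot crew→Ridge site (28 hours), Sierra crew→West site (11 hours) — total 25+8+28+11 = 72 hours.
Column-greedy (each site in turn goes to its cheapest remaining crew) gives 78 hours, worse by 6.
Next-best assignment: Echo crew→Ridge site, Golf crew→Harbor site, Foxtrot crew→Central site, Sierra crew→West site = 78 hours.
Every other assignment is strictly worse.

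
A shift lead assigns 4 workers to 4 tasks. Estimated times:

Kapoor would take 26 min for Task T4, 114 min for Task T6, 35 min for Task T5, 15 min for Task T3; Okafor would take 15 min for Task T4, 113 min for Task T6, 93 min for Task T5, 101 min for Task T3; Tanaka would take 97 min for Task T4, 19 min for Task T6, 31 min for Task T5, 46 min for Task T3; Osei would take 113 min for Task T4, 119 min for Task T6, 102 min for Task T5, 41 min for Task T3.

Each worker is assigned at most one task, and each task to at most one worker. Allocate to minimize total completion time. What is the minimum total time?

Optimal: Kapoor→Task T5 (35 min), Okafor→Task T4 (15 min), Tanaka→Task T6 (19 min), Osei→Task T3 (41 min) — total 35+15+19+41 = 110 min.
Min-entry greedy (repeatedly take the single cheapest remaining cell) gives 151 min, worse by 41.
Next-best assignment: Kapoor→Task T3, Okafor→Task T4, Tanaka→Task T6, Osei→Task T5 = 151 min.

Minimum total: 110 min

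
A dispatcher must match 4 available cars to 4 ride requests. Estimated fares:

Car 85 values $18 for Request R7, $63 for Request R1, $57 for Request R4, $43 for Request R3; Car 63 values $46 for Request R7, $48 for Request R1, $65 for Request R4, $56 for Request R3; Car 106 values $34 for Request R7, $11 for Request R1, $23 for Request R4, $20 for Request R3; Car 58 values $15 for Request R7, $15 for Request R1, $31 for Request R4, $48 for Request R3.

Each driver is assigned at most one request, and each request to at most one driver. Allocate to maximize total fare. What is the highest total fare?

Max total: $210

Treat this as an assignment problem: match each driver to one request.
Optimal: Car 85→Request R1 ($63), Car 63→Request R4 ($65), Car 106→Request R7 ($34), Car 58→Request R3 ($48) — total 63+65+34+48 = $210.
Column-greedy (each request in turn goes to its best remaining driver) gives $160, worse by 50.
Next-best assignment: Car 85→Request R4, Car 63→Request R1, Car 106→Request R7, Car 58→Request R3 = $187.
Checked against all permutations: $210 is optimal.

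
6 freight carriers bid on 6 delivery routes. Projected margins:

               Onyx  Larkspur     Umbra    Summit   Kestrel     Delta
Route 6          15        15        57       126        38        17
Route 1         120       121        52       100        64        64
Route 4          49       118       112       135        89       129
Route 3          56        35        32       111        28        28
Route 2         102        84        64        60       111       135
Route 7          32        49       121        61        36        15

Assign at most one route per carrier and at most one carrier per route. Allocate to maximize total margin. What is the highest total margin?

Maximum total: $664k

This is a one-to-one assignment (maximum-weight bipartite matching).
Optimal: Onyx→Route 3 ($56k), Larkspur→Route 1 ($121k), Umbra→Route 7 ($121k), Summit→Route 6 ($126k), Kestrel→Route 2 ($111k), Delta→Route 4 ($129k) — total 56+121+121+126+111+129 = $664k.
Swapping Larkspur↔Onyx (Larkspur→Route 3 $35k, Onyx→Route 1 $120k) loses 22.
Checked against all permutations: $664k is optimal.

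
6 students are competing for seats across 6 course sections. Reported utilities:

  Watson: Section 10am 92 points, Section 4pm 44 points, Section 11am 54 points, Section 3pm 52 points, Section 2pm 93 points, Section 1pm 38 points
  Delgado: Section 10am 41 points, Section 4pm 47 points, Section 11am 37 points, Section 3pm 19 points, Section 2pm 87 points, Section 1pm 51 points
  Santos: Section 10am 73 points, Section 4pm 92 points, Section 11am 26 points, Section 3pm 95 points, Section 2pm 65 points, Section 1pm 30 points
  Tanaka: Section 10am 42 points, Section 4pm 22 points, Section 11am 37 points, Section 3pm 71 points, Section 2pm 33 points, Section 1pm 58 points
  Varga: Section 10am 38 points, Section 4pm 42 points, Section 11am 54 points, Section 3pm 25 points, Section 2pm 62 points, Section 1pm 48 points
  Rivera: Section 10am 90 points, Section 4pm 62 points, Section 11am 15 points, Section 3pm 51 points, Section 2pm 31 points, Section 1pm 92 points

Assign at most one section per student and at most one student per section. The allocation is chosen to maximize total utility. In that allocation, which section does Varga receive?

Varga receives Section 11am.

Treat this as an assignment problem: match each student to one section.
Optimal: Watson→Section 10am (92 points), Delgado→Section 2pm (87 points), Santos→Section 4pm (92 points), Tanaka→Section 3pm (71 points), Varga→Section 11am (54 points), Rivera→Section 1pm (92 points) — total 92+87+92+71+54+92 = 488 points.
Max-entry greedy (repeatedly take the single best remaining cell) gives 423 points, worse by 65.
Varga's own top section is Section 2pm (62 points), but forcing Varga→Section 2pm and reassigning the rest optimally gives only 446 points — worse by 42.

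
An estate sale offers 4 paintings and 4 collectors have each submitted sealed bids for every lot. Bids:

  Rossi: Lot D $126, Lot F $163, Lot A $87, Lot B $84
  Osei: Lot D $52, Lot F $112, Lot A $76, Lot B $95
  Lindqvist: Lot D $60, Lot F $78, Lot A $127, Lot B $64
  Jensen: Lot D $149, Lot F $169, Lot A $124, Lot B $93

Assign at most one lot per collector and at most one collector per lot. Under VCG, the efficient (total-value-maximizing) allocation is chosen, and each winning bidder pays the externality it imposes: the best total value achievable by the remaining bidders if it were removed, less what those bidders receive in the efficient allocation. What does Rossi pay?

Efficient allocation: Rossi→Lot F ($163), Osei→Lot B ($95), Lindqvist→Lot A ($127), Jensen→Lot D ($149); total welfare W = $534.
Rossi receives Lot F at value $163, so the others get W − 163 = $371.
Without Rossi: best allocation of the remaining 3 bidders over all 4 lots is Osei→Lot B ($95), Lindqvist→Lot A ($127), Jensen→Lot F ($169), total $391.
VCG payment = (others' best without Rossi) − (others' welfare with Rossi) = 391 − 371 = $20.

Rossi pays $20.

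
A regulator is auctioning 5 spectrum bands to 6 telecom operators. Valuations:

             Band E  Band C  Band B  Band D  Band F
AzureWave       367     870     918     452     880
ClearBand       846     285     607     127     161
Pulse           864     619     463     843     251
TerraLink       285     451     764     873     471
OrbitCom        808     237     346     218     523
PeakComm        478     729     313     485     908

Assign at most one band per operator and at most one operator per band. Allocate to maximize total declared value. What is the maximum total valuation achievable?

Max total: $4231M

Treat this as an assignment problem: match each operator to one band.
Optimal: ClearBand→Band E ($846M), AzureWave→Band C ($870M), TerraLink→Band B ($764M), Pulse→Band D ($843M), PeakComm→Band F ($908M) — total 846+870+764+843+908 = $4231M.
Column-greedy (each band in turn goes to its best remaining operator) gives $3506M, worse by 725.
Next-best assignment: OrbitCom→Band E, AzureWave→Band C, TerraLink→Band B, Pulse→Band D, PeakComm→Band F = $4193M.
Swapping TerraLink↔PeakComm (TerraLink→Band F $471M, PeakComm→Band B $313M) loses 888.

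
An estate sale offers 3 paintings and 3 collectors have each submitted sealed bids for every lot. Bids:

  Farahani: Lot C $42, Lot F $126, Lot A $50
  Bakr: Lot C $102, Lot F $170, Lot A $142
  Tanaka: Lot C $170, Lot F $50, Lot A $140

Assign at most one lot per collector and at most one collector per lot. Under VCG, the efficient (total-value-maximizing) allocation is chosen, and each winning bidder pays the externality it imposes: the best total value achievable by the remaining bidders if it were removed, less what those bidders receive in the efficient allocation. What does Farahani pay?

Farahani pays $28.

Efficient allocation: Farahani→Lot F ($126), Bakr→Lot A ($142), Tanaka→Lot C ($170); total welfare W = $438.
Farahani receives Lot F at value $126, so the others get W − 126 = $312.
Without Farahani: best allocation of the remaining 2 bidders over all 3 lots is Bakr→Lot F ($170), Tanaka→Lot C ($170), total $340.
VCG payment = (others' best without Farahani) − (others' welfare with Farahani) = 340 − 312 = $28.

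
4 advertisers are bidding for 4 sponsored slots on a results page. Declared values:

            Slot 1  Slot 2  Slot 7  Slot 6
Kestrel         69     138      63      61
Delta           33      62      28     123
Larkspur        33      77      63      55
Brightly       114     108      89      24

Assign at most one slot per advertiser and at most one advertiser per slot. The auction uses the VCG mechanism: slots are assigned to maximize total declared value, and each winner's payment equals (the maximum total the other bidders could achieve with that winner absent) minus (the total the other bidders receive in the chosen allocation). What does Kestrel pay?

Efficient allocation: Kestrel→Slot 2 ($138), Delta→Slot 6 ($123), Larkspur→Slot 7 ($63), Brightly→Slot 1 ($114); total welfare W = $438.
Kestrel receives Slot 2 at value $138, so the others get W − 138 = $300.
Without Kestrel: best allocation of the remaining 3 bidders over all 4 slots is Delta→Slot 6 ($123), Larkspur→Slot 2 ($77), Brightly→Slot 1 ($114), total $314.
VCG payment = (others' best without Kestrel) − (others' welfare with Kestrel) = 314 − 300 = $14.

Kestrel pays $14.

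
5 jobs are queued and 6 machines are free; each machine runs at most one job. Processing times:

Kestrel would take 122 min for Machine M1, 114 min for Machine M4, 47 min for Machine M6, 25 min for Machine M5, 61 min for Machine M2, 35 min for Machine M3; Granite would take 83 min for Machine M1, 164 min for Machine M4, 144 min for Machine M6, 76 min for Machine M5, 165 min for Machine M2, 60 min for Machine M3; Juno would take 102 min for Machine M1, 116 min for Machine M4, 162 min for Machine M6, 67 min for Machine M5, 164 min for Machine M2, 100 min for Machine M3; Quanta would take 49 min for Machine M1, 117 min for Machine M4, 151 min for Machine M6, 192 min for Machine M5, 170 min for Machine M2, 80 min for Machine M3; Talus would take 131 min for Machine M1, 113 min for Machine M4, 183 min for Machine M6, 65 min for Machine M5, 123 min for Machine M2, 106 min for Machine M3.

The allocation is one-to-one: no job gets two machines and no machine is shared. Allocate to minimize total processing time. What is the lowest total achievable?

Minimum total: 336 min

Optimal: Kestrel→Machine M6 (47 min), Granite→Machine M3 (60 min), Juno→Machine M5 (67 min), Quanta→Machine M1 (49 min), Talus→Machine M4 (113 min) — total 47+60+67+49+113 = 336 min.
Min-entry greedy (repeatedly take the single cheapest remaining cell) gives 409 min, worse by 73.
Swapping Juno↔Kestrel (Juno→Machine M6 162 min, Kestrel→Machine M5 25 min) adds 73.
Checked against all permutations: 336 min is optimal.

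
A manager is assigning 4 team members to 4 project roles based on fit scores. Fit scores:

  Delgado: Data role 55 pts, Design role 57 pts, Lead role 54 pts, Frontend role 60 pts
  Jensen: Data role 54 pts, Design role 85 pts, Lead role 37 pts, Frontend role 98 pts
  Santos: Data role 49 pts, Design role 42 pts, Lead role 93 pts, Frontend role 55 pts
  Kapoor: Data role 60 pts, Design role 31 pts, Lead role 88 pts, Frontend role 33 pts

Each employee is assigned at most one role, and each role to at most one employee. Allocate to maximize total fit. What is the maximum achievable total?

Optimal: Delgado→Design role (57 pts), Jensen→Frontend role (98 pts), Santos→Lead role (93 pts), Kapoor→Data role (60 pts) — total 57+98+93+60 = 308 pts.
Row-greedy (each employee in turn takes its best remaining role) gives 298 pts, worse by 10.
Checked against all permutations: 308 pts is optimal.

Max total: 308 pts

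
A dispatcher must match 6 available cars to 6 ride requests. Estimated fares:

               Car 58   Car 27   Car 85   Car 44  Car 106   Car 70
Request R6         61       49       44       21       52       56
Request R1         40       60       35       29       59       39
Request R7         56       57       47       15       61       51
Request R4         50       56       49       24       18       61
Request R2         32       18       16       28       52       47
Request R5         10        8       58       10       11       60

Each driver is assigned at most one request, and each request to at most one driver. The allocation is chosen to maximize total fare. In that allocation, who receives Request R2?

Optimal: Car 58→Request R6 ($61), Car 27→Request R1 ($60), Car 85→Request R5 ($58), Car 44→Request R2 ($28), Car 106→Request R7 ($61), Car 70→Request R4 ($61) — total 61+60+58+28+61+61 = $329.
Car 44's own top request is Request R1 ($29), but forcing Car 44→Request R1 and reassigning the rest optimally gives only $318 — worse by 11.

Car 44 receives Request R2.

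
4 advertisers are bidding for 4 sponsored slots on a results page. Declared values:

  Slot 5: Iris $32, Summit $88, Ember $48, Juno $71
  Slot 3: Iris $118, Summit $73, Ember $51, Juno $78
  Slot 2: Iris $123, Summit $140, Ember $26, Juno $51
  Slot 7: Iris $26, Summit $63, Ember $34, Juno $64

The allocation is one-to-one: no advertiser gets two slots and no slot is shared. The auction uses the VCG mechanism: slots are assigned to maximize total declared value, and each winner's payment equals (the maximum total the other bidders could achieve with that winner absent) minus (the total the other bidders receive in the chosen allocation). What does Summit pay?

Efficient allocation: Iris→Slot 3 ($118), Summit→Slot 2 ($140), Ember→Slot 5 ($48), Juno→Slot 7 ($64); total welfare W = $370.
Summit receives Slot 2 at value $140, so the others get W − 140 = $230.
Without Summit: best allocation of the remaining 3 bidders over all 4 slots is Iris→Slot 2 ($123), Ember→Slot 5 ($48), Juno→Slot 3 ($78), total $249.
VCG payment = (others' best without Summit) − (others' welfare with Summit) = 249 − 230 = $19.

Summit pays $19.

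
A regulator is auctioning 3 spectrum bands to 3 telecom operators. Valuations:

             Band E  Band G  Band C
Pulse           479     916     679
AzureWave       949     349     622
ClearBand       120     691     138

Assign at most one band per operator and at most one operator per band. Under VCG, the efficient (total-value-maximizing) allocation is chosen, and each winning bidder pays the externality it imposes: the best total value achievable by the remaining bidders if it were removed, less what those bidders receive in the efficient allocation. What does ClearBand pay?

ClearBand pays $237M.

Efficient allocation: Pulse→Band C ($679M), AzureWave→Band E ($949M), ClearBand→Band G ($691M); total welfare W = $2319M.
ClearBand receives Band G at value $691M, so the others get W − 691 = $1628M.
Without ClearBand: best allocation of the remaining 2 bidders over all 3 bands is Pulse→Band G ($916M), AzureWave→Band E ($949M), total $1865M.
VCG payment = (others' best without ClearBand) − (others' welfare with ClearBand) = 1865 − 1628 = $237M.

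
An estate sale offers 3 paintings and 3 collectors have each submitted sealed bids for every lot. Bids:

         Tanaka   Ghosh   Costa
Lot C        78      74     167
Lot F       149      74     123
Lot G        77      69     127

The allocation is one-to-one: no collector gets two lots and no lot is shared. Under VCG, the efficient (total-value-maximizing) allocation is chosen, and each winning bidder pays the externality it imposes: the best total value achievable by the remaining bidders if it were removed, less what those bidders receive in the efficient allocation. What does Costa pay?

Efficient allocation: Tanaka→Lot F ($149), Ghosh→Lot G ($69), Costa→Lot C ($167); total welfare W = $385.
Costa receives Lot C at value $167, so the others get W − 167 = $218.
Without Costa: best allocation of the remaining 2 bidders over all 3 lots is Tanaka→Lot F ($149), Ghosh→Lot C ($74), total $223.
VCG payment = (others' best without Costa) − (others' welfare with Costa) = 223 − 218 = $5.

Costa pays $5.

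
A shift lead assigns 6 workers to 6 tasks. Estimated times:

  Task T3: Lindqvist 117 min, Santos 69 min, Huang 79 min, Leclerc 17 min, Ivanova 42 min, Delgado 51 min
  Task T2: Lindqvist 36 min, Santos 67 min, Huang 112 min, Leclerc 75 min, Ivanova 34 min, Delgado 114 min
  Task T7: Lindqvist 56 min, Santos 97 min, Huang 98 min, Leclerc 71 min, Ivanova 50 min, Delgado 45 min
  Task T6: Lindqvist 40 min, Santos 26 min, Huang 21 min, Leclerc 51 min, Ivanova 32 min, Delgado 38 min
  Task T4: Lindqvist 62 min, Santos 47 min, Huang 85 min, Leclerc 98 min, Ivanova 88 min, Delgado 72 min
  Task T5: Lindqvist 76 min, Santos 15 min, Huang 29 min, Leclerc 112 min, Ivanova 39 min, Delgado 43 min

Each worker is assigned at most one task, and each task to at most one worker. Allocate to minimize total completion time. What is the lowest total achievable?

Min total: 194 min

Treat this as an assignment problem: match each worker to one task.
Optimal: Lindqvist→Task T4 (62 min), Santos→Task T5 (15 min), Huang→Task T6 (21 min), Leclerc→Task T3 (17 min), Ivanova→Task T2 (34 min), Delgado→Task T7 (45 min) — total 62+15+21+17+34+45 = 194 min.
Column-greedy (each task in turn goes to its cheapest remaining worker) gives 240 min, worse by 46.
Swapping Santos↔Lindqvist (Santos→Task T4 47 min, Lindqvist→Task T5 76 min) adds 46.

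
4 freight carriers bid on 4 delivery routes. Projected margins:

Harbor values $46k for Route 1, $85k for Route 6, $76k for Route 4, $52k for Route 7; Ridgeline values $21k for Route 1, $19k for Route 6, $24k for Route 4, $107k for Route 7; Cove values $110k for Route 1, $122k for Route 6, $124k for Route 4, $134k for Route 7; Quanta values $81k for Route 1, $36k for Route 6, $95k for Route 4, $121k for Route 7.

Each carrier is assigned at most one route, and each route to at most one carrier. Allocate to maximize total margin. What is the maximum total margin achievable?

This is a one-to-one assignment (maximum-weight bipartite matching).
Optimal: Harbor→Route 6 ($85k), Ridgeline→Route 7 ($107k), Cove→Route 1 ($110k), Quanta→Route 4 ($95k) — total 85+107+110+95 = $397k.
Max-entry greedy (repeatedly take the single best remaining cell) gives $335k, worse by 62.

Maximum total: $397k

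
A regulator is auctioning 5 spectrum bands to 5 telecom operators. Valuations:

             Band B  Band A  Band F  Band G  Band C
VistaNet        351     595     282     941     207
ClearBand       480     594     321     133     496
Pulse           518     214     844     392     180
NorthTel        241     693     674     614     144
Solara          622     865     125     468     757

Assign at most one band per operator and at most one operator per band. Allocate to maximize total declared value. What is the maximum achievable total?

Optimal: VistaNet→Band G ($941M), ClearBand→Band B ($480M), Pulse→Band F ($844M), NorthTel→Band A ($693M), Solara→Band C ($757M) — total 941+480+844+693+757 = $3715M.
Max-entry greedy (repeatedly take the single best remaining cell) gives $3387M, worse by 328.
Next-best assignment: VistaNet→Band G, ClearBand→Band C, Pulse→Band F, NorthTel→Band A, Solara→Band B = $3596M.

Maximum total: $3715M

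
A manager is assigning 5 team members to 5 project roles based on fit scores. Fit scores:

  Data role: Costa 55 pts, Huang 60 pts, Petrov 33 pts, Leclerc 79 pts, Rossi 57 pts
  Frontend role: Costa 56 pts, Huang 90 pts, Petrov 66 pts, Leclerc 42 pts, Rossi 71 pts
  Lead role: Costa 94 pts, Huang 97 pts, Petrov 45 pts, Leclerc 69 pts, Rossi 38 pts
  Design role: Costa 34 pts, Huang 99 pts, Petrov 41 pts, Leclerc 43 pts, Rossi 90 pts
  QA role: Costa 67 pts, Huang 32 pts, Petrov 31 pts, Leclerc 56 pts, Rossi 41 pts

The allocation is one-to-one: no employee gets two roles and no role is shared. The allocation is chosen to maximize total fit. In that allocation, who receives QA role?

This is the linear assignment problem.
Optimal: Costa→QA role (67 pts), Huang→Lead role (97 pts), Petrov→Frontend role (66 pts), Leclerc→Data role (79 pts), Rossi→Design role (90 pts) — total 67+97+66+79+90 = 399 pts.
Max-entry greedy (repeatedly take the single best remaining cell) gives 374 pts, worse by 25.
Swapping Huang↔Leclerc (Huang→Data role 60 pts, Leclerc→Lead role 69 pts) loses 47.
Checked against all permutations: 399 pts is optimal.
Costa's own top role is Lead role (94 pts), but forcing Costa→Lead role and reassigning the rest optimally gives only 384 pts — worse by 15.

Costa receives QA role.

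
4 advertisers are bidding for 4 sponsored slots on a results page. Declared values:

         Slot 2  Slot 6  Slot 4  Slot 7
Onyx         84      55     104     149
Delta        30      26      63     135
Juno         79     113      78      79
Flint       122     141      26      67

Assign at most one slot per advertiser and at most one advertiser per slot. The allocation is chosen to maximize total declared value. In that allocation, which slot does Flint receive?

Treat this as an assignment problem: match each advertiser to one slot.
Optimal: Onyx→Slot 4 ($104), Delta→Slot 7 ($135), Juno→Slot 6 ($113), Flint→Slot 2 ($122) — total 104+135+113+122 = $474.
Flint's own top slot is Slot 6 ($141), but forcing Flint→Slot 6 and reassigning the rest optimally gives only $459 — worse by 15.

Flint receives Slot 2.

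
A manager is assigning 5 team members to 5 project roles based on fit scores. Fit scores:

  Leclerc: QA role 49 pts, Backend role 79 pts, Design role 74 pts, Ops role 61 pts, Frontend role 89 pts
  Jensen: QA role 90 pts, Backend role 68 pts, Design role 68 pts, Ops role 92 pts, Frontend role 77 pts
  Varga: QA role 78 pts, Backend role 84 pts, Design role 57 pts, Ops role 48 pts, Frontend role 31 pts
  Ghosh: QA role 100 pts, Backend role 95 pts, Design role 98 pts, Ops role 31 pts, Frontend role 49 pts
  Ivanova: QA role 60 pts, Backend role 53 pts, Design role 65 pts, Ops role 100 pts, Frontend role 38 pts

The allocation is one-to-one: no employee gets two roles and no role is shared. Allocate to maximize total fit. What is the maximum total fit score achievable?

Max total: 461 pts

This is a one-to-one assignment (maximum-weight bipartite matching).
Optimal: Leclerc→Frontend role (89 pts), Jensen→QA role (90 pts), Varga→Backend role (84 pts), Ghosh→Design role (98 pts), Ivanova→Ops role (100 pts) — total 89+90+84+98+100 = 461 pts.
Row-greedy (each employee in turn takes its best remaining role) gives 430 pts, worse by 31.
Swapping Jensen↔Varga (Jensen→Backend role 68 pts, Varga→QA role 78 pts) loses 28.
No other one-to-one assignment exceeds 461 pts.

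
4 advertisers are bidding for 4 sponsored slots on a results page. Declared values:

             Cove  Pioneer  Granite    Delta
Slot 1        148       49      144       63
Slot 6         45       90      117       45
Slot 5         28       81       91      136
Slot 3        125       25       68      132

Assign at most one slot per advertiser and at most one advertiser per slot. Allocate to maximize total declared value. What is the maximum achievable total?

Treat this as an assignment problem: match each advertiser to one slot.
Optimal: Cove→Slot 3 ($125), Pioneer→Slot 6 ($90), Granite→Slot 1 ($144), Delta→Slot 5 ($136) — total 125+90+144+136 = $495.
Column-greedy (each slot in turn goes to its best remaining advertiser) gives $426, worse by 69.
Swapping Granite↔Cove (Granite→Slot 3 $68, Cove→Slot 1 $148) loses 53.

Maximum total: $495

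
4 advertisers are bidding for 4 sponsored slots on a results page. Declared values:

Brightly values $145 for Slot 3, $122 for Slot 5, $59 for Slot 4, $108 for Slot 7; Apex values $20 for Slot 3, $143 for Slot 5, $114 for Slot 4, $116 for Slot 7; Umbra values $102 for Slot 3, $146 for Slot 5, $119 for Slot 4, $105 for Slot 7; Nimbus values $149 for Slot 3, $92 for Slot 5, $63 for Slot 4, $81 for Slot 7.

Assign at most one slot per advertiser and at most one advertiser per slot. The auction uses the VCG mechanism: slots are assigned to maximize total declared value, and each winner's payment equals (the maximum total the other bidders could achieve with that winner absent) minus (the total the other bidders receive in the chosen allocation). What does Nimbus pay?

Efficient allocation: Brightly→Slot 7 ($108), Apex→Slot 5 ($143), Umbra→Slot 4 ($119), Nimbus→Slot 3 ($149); total welfare W = $519.
Nimbus receives Slot 3 at value $149, so the others get W − 149 = $370.
Without Nimbus: best allocation of the remaining 3 bidders over all 4 slots is Brightly→Slot 3 ($145), Apex→Slot 5 ($143), Umbra→Slot 4 ($119), total $407.
VCG payment = (others' best without Nimbus) − (others' welfare with Nimbus) = 407 − 370 = $37.

Nimbus pays $37.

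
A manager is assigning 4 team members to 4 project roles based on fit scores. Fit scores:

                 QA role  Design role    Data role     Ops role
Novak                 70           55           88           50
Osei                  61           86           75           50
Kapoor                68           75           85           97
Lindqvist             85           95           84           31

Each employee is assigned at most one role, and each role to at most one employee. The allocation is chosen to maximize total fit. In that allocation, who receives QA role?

Lindqvist receives QA role.

This is the linear assignment problem.
Optimal: Novak→Data role (88 pts), Osei→Design role (86 pts), Kapoor→Ops role (97 pts), Lindqvist→QA role (85 pts) — total 88+86+97+85 = 356 pts.
Max-entry greedy (repeatedly take the single best remaining cell) gives 341 pts, worse by 15.
Swapping Osei↔Kapoor (Osei→Ops role 50 pts, Kapoor→Design role 75 pts) loses 58.
Checked against all permutations: 356 pts is optimal.
Lindqvist's own top role is Design role (95 pts), but forcing Lindqvist→Design role and reassigning the rest optimally gives only 341 pts — worse by 15.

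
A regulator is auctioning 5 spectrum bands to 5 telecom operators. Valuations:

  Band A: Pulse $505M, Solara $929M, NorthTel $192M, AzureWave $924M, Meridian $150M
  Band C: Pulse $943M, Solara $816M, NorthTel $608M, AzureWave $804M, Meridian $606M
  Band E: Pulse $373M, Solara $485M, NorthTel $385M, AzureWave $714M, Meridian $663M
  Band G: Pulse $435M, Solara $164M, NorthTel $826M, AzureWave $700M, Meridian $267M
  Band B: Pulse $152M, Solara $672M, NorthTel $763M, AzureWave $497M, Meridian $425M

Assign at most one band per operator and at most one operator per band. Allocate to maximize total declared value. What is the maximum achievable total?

Max total: $4028M

Optimal: Pulse→Band C ($943M), Solara→Band B ($672M), NorthTel→Band G ($826M), AzureWave→Band A ($924M), Meridian→Band E ($663M) — total 943+672+826+924+663 = $4028M.
Max-entry greedy (repeatedly take the single best remaining cell) gives $3837M, worse by 191.
Swapping Solara↔AzureWave (Solara→Band A $929M, AzureWave→Band B $497M) loses 170.
Checked against all permutations: $4028M is optimal.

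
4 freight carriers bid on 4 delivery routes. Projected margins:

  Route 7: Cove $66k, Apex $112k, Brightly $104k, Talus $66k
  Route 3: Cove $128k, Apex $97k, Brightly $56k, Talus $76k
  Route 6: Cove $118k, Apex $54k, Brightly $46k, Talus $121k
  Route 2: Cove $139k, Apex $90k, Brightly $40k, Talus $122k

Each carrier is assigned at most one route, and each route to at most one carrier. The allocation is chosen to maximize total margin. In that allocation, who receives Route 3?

Treat this as an assignment problem: match each carrier to one route.
Optimal: Cove→Route 2 ($139k), Apex→Route 3 ($97k), Brightly→Route 7 ($104k), Talus→Route 6 ($121k) — total 139+97+104+121 = $461k.
Apex's own top route is Route 7 ($112k), but forcing Apex→Route 7 and reassigning the rest optimally gives only $428k — worse by 33.

Apex receives Route 3.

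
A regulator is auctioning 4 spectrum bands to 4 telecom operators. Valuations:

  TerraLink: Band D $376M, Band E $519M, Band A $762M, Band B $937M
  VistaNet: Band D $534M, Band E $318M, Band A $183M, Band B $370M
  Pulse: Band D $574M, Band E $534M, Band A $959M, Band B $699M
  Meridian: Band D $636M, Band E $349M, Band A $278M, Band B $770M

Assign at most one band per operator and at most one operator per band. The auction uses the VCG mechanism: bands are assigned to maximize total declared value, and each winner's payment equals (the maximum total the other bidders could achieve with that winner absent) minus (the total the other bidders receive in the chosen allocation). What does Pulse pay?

Pulse pays $175M.

Efficient allocation: TerraLink→Band B ($937M), VistaNet→Band E ($318M), Pulse→Band A ($959M), Meridian→Band D ($636M); total welfare W = $2850M.
Pulse receives Band A at value $959M, so the others get W − 959 = $1891M.
Without Pulse: best allocation of the remaining 3 bidders over all 4 bands is TerraLink→Band A ($762M), VistaNet→Band D ($534M), Meridian→Band B ($770M), total $2066M.
VCG payment = (others' best without Pulse) − (others' welfare with Pulse) = 2066 − 1891 = $175M.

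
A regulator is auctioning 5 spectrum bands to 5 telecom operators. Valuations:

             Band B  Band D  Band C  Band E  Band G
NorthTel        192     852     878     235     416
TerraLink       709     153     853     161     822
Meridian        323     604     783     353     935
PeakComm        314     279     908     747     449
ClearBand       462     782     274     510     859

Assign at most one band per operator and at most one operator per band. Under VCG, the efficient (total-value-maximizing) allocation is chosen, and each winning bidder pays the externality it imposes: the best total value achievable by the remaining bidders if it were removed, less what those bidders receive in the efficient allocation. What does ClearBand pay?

Efficient allocation: NorthTel→Band C ($878M), TerraLink→Band B ($709M), Meridian→Band G ($935M), PeakComm→Band E ($747M), ClearBand→Band D ($782M); total welfare W = $4051M.
ClearBand receives Band D at value $782M, so the others get W − 782 = $3269M.
Without ClearBand: best allocation of the remaining 4 bidders over all 5 bands is NorthTel→Band D ($852M), TerraLink→Band B ($709M), Meridian→Band G ($935M), PeakComm→Band C ($908M), total $3404M.
VCG payment = (others' best without ClearBand) − (others' welfare with ClearBand) = 3404 − 3269 = $135M.

ClearBand pays $135M.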